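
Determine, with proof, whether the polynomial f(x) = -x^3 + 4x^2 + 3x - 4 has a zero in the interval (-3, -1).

f(-3) = 50 and f(-1) = -2, which have opposite signs.
Since f is a polynomial it is continuous on [-3, -1].
By the Intermediate Value Theorem f must vanish at some point of (-3, -1).

Such a root exists.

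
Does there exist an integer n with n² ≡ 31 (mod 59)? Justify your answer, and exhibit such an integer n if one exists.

Apply Euler's criterion with the prime 59: 31 is a quadratic residue iff 31^29 ≡ 1 (mod 59), and a non-residue iff it is ≡ −1.
Squaring successively (mod 59): 31^2 = 961 ≡ 17; 31^4 ≡ 17² = 289 ≡ 53; 31^8 ≡ 53² = 2809 ≡ 36; 31^16 ≡ 36² = 1296 ≡ 57.
Since 29 = 16 + 8 + 4 + 1, 31^29 ≡ 57 · 36 · 53 · 31; multiplying out mod 59: 57·36 = 2052 ≡ 46, then 46·53 = 2438 ≡ 19, then 19·31 = 589 ≡ 58. Thus 31^29 ≡ 58 ≡ −1 (mod 59).
The value −1 means 31 is a non-residue modulo 59, so n² ≡ 31 (mod 59) is impossible.

No such integer exists.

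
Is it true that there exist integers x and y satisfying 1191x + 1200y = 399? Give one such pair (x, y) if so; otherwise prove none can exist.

x = 89, y = -88

Every value of 1191x + 1200y is a multiple of gcd(1191, 1200) = 3; since 3 ∣ 399, solutions exist.
Dividing through by 3 reduces the equation to 397x + 400y = 133.
Euclidean algorithm: 400 = 1·397 + 3, 397 = 132·3 + 1, 3 = 3·1 + 0.
Working back up the chain: 1 = 397 − 132·3 = 397 − 132·(400 − 1·397) = −132·400 + 133·397. So 397·133 + 400·(-132) = 1.
Scaling by 133 gives the particular solution (x, y) = (17689, -17556).
Shifting by a multiple of (400, −397) keeps it a solution: x = 17689 − 44·400 = 89, y = -17556 + 44·397 = -88.
Check: 1191·89 + 1200·(-88) = 105999 − 105600 = 399. ✓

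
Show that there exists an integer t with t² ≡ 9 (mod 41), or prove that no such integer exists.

t = 38 works: 38² = 1444, and 1444 − 9 = 1435 = 35·41.

t = 38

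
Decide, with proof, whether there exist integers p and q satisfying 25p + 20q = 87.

Any value of 25p + 20q is a multiple of gcd(25, 20) = 5.
But 87 is not a multiple of 5 (it leaves remainder 2).
So the equation is unsolvable over ℤ.

No such integers exist.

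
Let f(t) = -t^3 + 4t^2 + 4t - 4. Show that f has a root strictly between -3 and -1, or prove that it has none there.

Yes, f has a root in the interval.

f(-3) = 47 and f(-1) = -3, which have opposite signs.
As a polynomial, f is continuous on every closed interval.
By the Intermediate Value Theorem, f takes the value 0 somewhere in the open interval.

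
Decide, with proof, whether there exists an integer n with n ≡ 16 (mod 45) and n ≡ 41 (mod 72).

Both moduli are multiples of 9 = gcd(45, 72), so any solution would satisfy n ≡ 16 and n ≡ 41 modulo 9 simultaneously.
However 16 ≡ 7 and 41 ≡ 5 (mod 9), and 7 ≠ 5.
Therefore no such n exists.

No, no such integer exists.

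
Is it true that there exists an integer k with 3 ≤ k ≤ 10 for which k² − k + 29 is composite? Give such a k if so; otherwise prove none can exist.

k = 8

At k = 8: 8² − 8 + 29 = 85 = 5·17, which is composite.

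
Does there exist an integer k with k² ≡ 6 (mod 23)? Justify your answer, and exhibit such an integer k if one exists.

k = 11

Take k = 11. Then 11² = 121 = 5·23 + 6, so 11² ≡ 6 (mod 23).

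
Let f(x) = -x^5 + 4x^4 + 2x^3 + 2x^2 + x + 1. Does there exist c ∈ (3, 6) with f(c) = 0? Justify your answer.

f(3) = 157 and f(6) = -2081, which have opposite signs.
As a polynomial, f is continuous on every closed interval.
The Intermediate Value Theorem then guarantees some c ∈ (3, 6) with f(c) = 0.

Yes, f has a root in the interval.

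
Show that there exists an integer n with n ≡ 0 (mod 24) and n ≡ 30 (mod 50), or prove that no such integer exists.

n = 480

The moduli are not coprime: gcd(24, 50) = 2. Compatibility requires 2 ∣ (30 − 0) = 30, which holds, so solutions exist.
Write n = 0 + 24t. Then 24t ≡ 30 − 0 ≡ 30 (mod 50); dividing through by 2 gives 12t ≡ 15 (mod 25).
To invert 12 modulo 25: 25 = 2·12 + 1, 12 = 12·1 + 0, and unwinding, 1 = 25 − 2·12. Thus 12⁻¹ ≡ -2 ≡ 23 (mod 25).
Therefore t ≡ 23·15 = 345 ≡ 20 (mod 25).
Then n = 0 + 24·20 = 480.
Indeed 480 ≡ 0 (mod 24) and 480 ≡ 30 (mod 50).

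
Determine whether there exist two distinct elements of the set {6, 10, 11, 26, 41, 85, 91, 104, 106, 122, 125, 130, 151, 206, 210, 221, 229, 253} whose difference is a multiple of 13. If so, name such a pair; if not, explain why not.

The pair (6, 253) works.

Both 6 and 253 leave remainder 6 on division by 13; their difference 247 = 19·13 is a multiple of 13.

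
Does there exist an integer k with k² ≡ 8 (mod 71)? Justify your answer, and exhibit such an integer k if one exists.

Take k = 47. Then 47² = 2209 = 31·71 + 8, so 47² ≡ 8 (mod 71).

k = 47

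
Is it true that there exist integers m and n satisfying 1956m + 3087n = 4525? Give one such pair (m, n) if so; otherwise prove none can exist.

Any value of 1956m + 3087n is a multiple of gcd(1956, 3087) = 3.
But 4525 = 3·1508 + 1, so 3 ∤ 4525.
Hence no integers m, n satisfy the equation.

No, no such integers exist.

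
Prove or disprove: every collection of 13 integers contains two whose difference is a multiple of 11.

True.

Partition the integers by their residue mod 11; there are 11 classes.
With 13 integers and only 11 classes, the pigeonhole principle forces two of them, say a and b, into the same class.
Equal remainders mean a − b ≡ 0 (mod 11), so 11 divides their difference.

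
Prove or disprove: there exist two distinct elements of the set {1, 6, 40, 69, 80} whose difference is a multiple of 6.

Two integers differ by a multiple of 6 exactly when they have the same residue mod 6. The residues are 1↦1, 6↦0, 40↦4, 69↦3, 80↦2.
All 5 residues are distinct, so no two elements differ by a multiple of 6.

No, no such pair exists.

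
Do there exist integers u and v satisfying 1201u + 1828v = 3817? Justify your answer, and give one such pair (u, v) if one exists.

Since gcd(1201, 1828) = 1, every integer is an integer combination of 1201 and 1828.
Euclidean algorithm: 1828 = 1·1201 + 627, 1201 = 1·627 + 574, 627 = 1·574 + 53, 574 = 10·53 + 44, 53 = 1·44 + 9, 44 = 4·9 + 8, 9 = 1·8 + 1, 8 = 8·1 + 0.
Unwinding: 1 = 9 − 1·8 = 9 − (44 − 4·9) = −44 + 5·9 = −44 + 5·(53 − 1·44) = 5·53 − 6·44 = 5·53 − 6·(574 − 10·53) = −6·574 + 65·53 = −6·574 + 65·(627 − 1·574) = 65·627 − 71·574 = 65·627 − 71·(1201 − 1·627) = −71·1201 + 136·627 = −71·1201 + 136·(1828 − 1·1201) = 136·1828 − 207·1201, i.e. 1201·(-207) + 1828·136 = 1.
Scaling by 3817 gives the particular solution (u, v) = (-790119, 519112).
Shifting by a multiple of (1828, −1201) keeps it a solution: u = -790119 + 433·1828 = 1405, v = 519112 − 433·1201 = -921.
Check: 1201·1405 + 1828·(-921) = 1687405 − 1683588 = 3817. ✓

u = 1405, v = -921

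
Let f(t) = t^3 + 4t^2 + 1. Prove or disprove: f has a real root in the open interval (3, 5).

No.

The endpoint values f(3) = 64 and f(5) = 226 are both positive. Claim: f(t) > 0 for every t in (3, 5).
Shift to the endpoint 3: with t = 3 + u (0 < u < 2), one computes f(3 + u) = u^3 + 13u^2 + 51u + 64.
The nonzero coefficients here are all positive, so for u > 0 every term is positive (or zero), and the constant term 64 is strictly positive.
So f is strictly positive on (3, 5); no root exists in the interval.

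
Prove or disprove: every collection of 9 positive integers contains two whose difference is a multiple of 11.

No, the set {24, 25, 26, 27, 28, 29, 30, 31, 32} is a counterexample.

Try 9 consecutive integers, 24, 25, …, 32. Their remainders mod 11 are 2, 3, 4, 5, 6, 7, 8, 9, 10 — pairwise different, as any 9 ≤ 11 consecutive integers have distinct residues.
The differences between them range over 1, …, 8, none of which is divisible by 11.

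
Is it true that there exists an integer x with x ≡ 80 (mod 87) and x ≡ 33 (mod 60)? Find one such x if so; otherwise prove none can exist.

There is no such integer.

Both moduli are multiples of 3 = gcd(87, 60), so any solution would satisfy x ≡ 80 and x ≡ 33 modulo 3 simultaneously.
But 80 mod 3 = 2 while 33 mod 3 = 0, a contradiction.
Therefore no such x exists.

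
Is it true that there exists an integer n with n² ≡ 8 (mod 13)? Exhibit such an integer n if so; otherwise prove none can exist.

Squares mod 13 repeat after n = 6 (as (−n)² = n²); for n = 0..6 they are 0, 1, 4, 9, 3, 12, 10.
So the quadratic residues mod 13 are {0, 1, 3, 4, 9, 10, 12}, and 8 is not among them.
Hence no integer n has n² ≡ 8 (mod 13).

There is no such integer.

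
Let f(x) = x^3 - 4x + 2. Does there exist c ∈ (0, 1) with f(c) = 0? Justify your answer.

Yes, such a c exists.

f(0) = 2 and f(1) = -1, which have opposite signs.
f is continuous everywhere (it is a polynomial), in particular on [0, 1].
By the Intermediate Value Theorem f must vanish at some point of (0, 1).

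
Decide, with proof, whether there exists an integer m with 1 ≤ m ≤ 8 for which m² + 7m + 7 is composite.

m = 6

At m = 6: 6² + 7·6 + 7 = 85 = 5·17, which is composite.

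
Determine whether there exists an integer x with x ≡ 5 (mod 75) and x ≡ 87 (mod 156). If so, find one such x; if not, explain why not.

There is no such integer.

Reduce both congruences modulo 3, which divides 75 and 156: they say x ≡ 5 (mod 3) and x ≡ 87 (mod 3).
But 5 mod 3 = 2 while 87 mod 3 = 0, a contradiction.
Hence the system has no solution.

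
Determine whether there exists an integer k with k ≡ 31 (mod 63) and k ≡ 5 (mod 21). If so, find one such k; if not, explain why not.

gcd(63, 21) = 21. If k ≡ 31 (mod 63) and k ≡ 5 (mod 21), then k ≡ 31 (mod 21) and k ≡ 5 (mod 21).
However 31 ≡ 10 and 5 ≡ 5 (mod 21), and 10 ≠ 5.
Hence the system has no solution.

There is no such integer.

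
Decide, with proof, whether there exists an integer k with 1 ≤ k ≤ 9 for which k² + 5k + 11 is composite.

k = 2

At k = 2: 2² + 5·2 + 11 = 25 = 5·5, which is composite.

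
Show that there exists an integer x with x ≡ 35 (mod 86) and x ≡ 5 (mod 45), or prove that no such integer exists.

x = 2615

The moduli 86 and 45 are coprime, so by the Chinese Remainder Theorem a unique solution modulo 3870 exists.
Any solution of the first congruence is x = 35 + 86t; substituting into the second, 86t ≡ 5 − 35 ≡ 15 (mod 45).
86 ≡ 41 (mod 45), so this reads 41t ≡ 15 (mod 45). Invert 41 mod 45 by the Euclidean algorithm: 45 = 1·41 + 4, 41 = 10·4 + 1, 4 = 4·1 + 0; back-substituting, 1 = 41 − 10·4 = 41 − 10·(45 − 1·41) = −10·45 + 11·41. Hence 41·11 ≡ 1, so 41⁻¹ ≡ 11 (mod 45).
Therefore t ≡ 11·15 = 165 ≡ 30 (mod 45).
With t = 30: x = 35 + 86·30 = 2615.
Indeed 2615 ≡ 35 (mod 86) and 2615 ≡ 5 (mod 45).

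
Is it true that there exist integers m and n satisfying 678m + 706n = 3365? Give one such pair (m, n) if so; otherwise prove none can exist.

Both 678 and 706 are divisible by gcd(678, 706) = 2, hence so is any combination 678m + 706n.
But 3365 is not a multiple of 2 (it leaves remainder 1).
Therefore 678m + 706n = 3365 has no solution in integers.

No such integers exist.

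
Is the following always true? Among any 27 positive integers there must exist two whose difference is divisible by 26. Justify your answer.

Each integer lies in one of the 26 residue classes modulo 26.
Since 27 > 26, two of the 27 integers must share a residue class by the pigeonhole principle; call them a and b.
Equal remainders mean a − b ≡ 0 (mod 26), so 26 divides their difference.

Yes.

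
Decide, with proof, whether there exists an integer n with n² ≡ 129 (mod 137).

Take n = 35. Then 35² = 1225 = 8·137 + 129, so 35² ≡ 129 (mod 137).

n = 35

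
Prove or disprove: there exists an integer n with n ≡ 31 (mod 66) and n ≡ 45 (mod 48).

No, no such integer exists.

Reduce both congruences modulo 6, which divides 66 and 48: they say n ≡ 31 (mod 6) and n ≡ 45 (mod 6).
But 31 mod 6 = 1 while 45 mod 6 = 3, a contradiction.
Hence the system has no solution.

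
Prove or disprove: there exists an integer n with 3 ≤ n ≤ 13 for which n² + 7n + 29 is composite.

At n = 13: 13² + 7·13 + 29 = 289 = 17·17, which is composite.

n = 13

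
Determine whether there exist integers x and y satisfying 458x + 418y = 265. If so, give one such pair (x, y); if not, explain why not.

Both 458 and 418 are divisible by gcd(458, 418) = 2, hence so is any combination 458x + 418y.
But 265 = 2·132 + 1, so 2 ∤ 265.
Therefore 458x + 418y = 265 has no solution in integers.

No, no such integers exist.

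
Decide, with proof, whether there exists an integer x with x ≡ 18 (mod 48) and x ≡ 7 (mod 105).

There is no such integer.

Both moduli are multiples of 3 = gcd(48, 105), so any solution would satisfy x ≡ 18 and x ≡ 7 modulo 3 simultaneously.
However 18 ≡ 0 and 7 ≡ 1 (mod 3), and 0 ≠ 1.
Hence the system has no solution.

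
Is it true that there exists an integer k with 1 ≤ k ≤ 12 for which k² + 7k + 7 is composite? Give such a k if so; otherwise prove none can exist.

k = 6

At k = 6: 6² + 7·6 + 7 = 85 = 5·17, which is composite.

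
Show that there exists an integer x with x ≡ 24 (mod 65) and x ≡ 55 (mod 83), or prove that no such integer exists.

The moduli 65 and 83 are coprime, so by the Chinese Remainder Theorem a unique solution modulo 5395 exists.
Write x = 24 + 65t and require 24 + 65t ≡ 55 (mod 83), i.e. 65t ≡ 31 (mod 83).
To invert 65 modulo 83: 83 = 1·65 + 18, 65 = 3·18 + 11, 18 = 1·11 + 7, 11 = 1·7 + 4, 7 = 1·4 + 3, 4 = 1·3 + 1, 3 = 3·1 + 0, and unwinding, 1 = 4 − 1·3 = 4 − (7 − 1·4) = −7 + 2·4 = −7 + 2·(11 − 1·7) = 2·11 − 3·7 = 2·11 − 3·(18 − 1·11) = −3·18 + 5·11 = −3·18 + 5·(65 − 3·18) = 5·65 − 18·18 = 5·65 − 18·(83 − 1·65) = −18·83 + 23·65. Thus 65⁻¹ ≡ 23 (mod 83).
Therefore t ≡ 23·31 = 713 ≡ 49 (mod 83).
Taking t = 49 gives x = 24 + 65·49 = 3209.
Verify: 3209 = 49·65 + 24 and 3209 = 38·83 + 55. ✓

x = 3209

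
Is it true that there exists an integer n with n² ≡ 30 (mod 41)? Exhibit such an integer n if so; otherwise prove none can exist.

41 is prime, so by Euler's criterion 30 is a square mod 41 iff 30^((41−1)/2) = 30^20 ≡ 1 (mod 41).
Squaring successively (mod 41): 30^2 = 900 ≡ 39; 30^4 ≡ 39² = 1521 ≡ 4; 30^8 ≡ 4² = 16 ≡ 16; 30^16 ≡ 16² = 256 ≡ 10.
Since 20 = 16 + 4, 30^20 ≡ 10 · 4; multiplying out mod 41: 10·4 = 40 ≡ 40. Thus 30^20 ≡ 40 ≡ −1 (mod 41).
The value −1 means 30 is a non-residue modulo 41, so n² ≡ 30 (mod 41) is impossible.

There is no such integer.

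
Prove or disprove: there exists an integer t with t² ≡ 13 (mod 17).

t = 8

t = 8 works: 8² = 64, and 64 − 13 = 51 = 3·17.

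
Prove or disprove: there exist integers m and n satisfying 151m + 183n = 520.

Since gcd(151, 183) = 1, every integer is an integer combination of 151 and 183.
Dividing repeatedly: 183 = 1·151 + 32, 151 = 4·32 + 23, 32 = 1·23 + 9, 23 = 2·9 + 5, 9 = 1·5 + 4, 5 = 1·4 + 1, 4 = 4·1 + 0.
Working back up the chain: 1 = 5 − 1·4 = 5 − (9 − 1·5) = −9 + 2·5 = −9 + 2·(23 − 2·9) = 2·23 − 5·9 = 2·23 − 5·(32 − 1·23) = −5·32 + 7·23 = −5·32 + 7·(151 − 4·32) = 7·151 − 33·32 = 7·151 − 33·(183 − 1·151) = −33·183 + 40·151. So 151·40 + 183·(-33) = 1.
Times 520: 151·20800 + 183·(-17160) = 520, so (20800, -17160) solves it.
Subtracting 113·183 from m and adding 113·151 to n gives the tidier solution (121, -97).
Indeed 151·121 + 183·(-97) = 18271 − 17751 = 520.

m = 121, n = -97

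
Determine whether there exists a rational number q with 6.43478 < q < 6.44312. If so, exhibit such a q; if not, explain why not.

Look for a denominator N such that an integer falls strictly between N·6.43478 and N·6.44312. N = 16 works: 16·6.43478 = 102.95648 < 103 < 103.08992 = 16·6.44312.
Dividing back, 6.43478 < 103/16 < 6.44312, and 103/16 is rational.

q = 103/16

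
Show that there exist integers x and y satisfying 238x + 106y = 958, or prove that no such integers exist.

x = 45, y = -92

gcd(238, 106) = 2, and 2 divides 958, so integer solutions exist.
Dividing through by 2 reduces the equation to 119x + 53y = 479.
Run the Euclidean algorithm on 119 and 53: 119 = 2·53 + 13, 53 = 4·13 + 1, 13 = 13·1 + 0.
Working back up the chain: 1 = 53 − 4·13 = 53 − 4·(119 − 2·53) = −4·119 + 9·53. So 119·(-4) + 53·9 = 1.
Multiplying through by 479: x = (-4)·479 = -1916, y = 9·479 = 4311 is a solution.
Adding 37·53 to x and subtracting 37·119 from y gives the tidier solution (45, -92).
Indeed 238·45 + 106·(-92) = 10710 − 9752 = 958.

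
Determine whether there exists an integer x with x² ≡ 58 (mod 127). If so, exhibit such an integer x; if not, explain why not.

There is no such integer.

127 is prime, so by Euler's criterion 58 is a square mod 127 iff 58^((127−1)/2) = 58^63 ≡ 1 (mod 127).
Repeated squaring mod 127: 58^2 = 3364 ≡ 62; 58^4 ≡ 62² = 3844 ≡ 34; 58^8 ≡ 34² = 1156 ≡ 13; 58^16 ≡ 13² = 169 ≡ 42; 58^32 ≡ 42² = 1764 ≡ 113.
Since 63 = 32 + 16 + 8 + 4 + 2 + 1, 58^63 ≡ 113 · 42 · 13 · 34 · 62 · 58; multiplying out mod 127: 113·42 = 4746 ≡ 47, then 47·13 = 611 ≡ 103, then 103·34 = 3502 ≡ 73, then 73·62 = 4526 ≡ 81, then 81·58 = 4698 ≡ 126. Thus 58^63 ≡ 126 ≡ −1 (mod 127).
The value −1 means 58 is a non-residue modulo 127, so x² ≡ 58 (mod 127) is impossible.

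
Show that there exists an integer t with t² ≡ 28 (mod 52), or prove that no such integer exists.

There is no such integer.

Reduce modulo 13, which divides 52: we would need t² ≡ 2 (mod 13).
Squares mod 13 repeat after t = 6 (as (−t)² = t²); for t = 0..6 they are 0, 1, 4, 9, 3, 12, 10.
The set of squares mod 13 is therefore {0, 1, 3, 4, 9, 10, 12}, which does not contain 2.
Therefore t² ≡ 28 (mod 52) has no solution.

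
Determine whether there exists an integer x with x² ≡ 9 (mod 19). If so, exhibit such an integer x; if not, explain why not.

x = 3

Take x = 3. Then 3² = 9, and since 0 ≤ 9 < 19 this is already reduced: 3² ≡ 9 (mod 19).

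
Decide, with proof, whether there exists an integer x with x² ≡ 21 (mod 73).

73 is prime, so by Euler's criterion 21 is a square mod 73 iff 21^((73−1)/2) = 21^36 ≡ 1 (mod 73).
Repeated squaring mod 73: 21^2 = 441 ≡ 3; 21^4 ≡ 3² = 9 ≡ 9; 21^8 ≡ 9² = 81 ≡ 8; 21^16 ≡ 8² = 64 ≡ 64; 21^32 ≡ 64² = 4096 ≡ 8.
Since 36 = 32 + 4, 21^36 ≡ 8 · 9; multiplying out mod 73: 8·9 = 72 ≡ 72. Thus 21^36 ≡ 72 ≡ −1 (mod 73).
By Euler's criterion 21 is a quadratic non-residue mod 73: no x satisfies x² ≡ 21 (mod 73).

There is no such integer.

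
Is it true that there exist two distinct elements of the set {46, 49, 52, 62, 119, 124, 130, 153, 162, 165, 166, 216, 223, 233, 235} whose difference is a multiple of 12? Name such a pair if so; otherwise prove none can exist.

Reduce each element mod 12: 46↦10, 49↦1, 52↦4, 62↦2, 119↦11, 124↦4, 130↦10, 153↦9, 162↦6, 165↦9, 166↦10, 216↦0, 223↦7, 233↦5, 235↦7. The residue 10 repeats (at 46 and 130), and 130 − 46 = 84 = 7·12.

46 and 130 are such a pair.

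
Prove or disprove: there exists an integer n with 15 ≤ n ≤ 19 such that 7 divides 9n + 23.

At n = 15, 9·15 + 23 = 158 ≡ 4 (mod 7), and each step in n adds 9 ≡ 2 (mod 7), giving residues 4, 6, 1, 3, 5 for n = 15, 16, …, 19.
The residue 0 does not occur, so no n in [15, 19] makes 9n + 23 a multiple of 7.

No, no such integer n in that range exists.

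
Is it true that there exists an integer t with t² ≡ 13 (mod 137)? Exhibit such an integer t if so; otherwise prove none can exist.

No such integer exists.

Apply Euler's criterion with the prime 137: 13 is a quadratic residue iff 13^68 ≡ 1 (mod 137), and a non-residue iff it is ≡ −1.
Squaring successively (mod 137): 13^2 = 169 ≡ 32; 13^4 ≡ 32² = 1024 ≡ 65; 13^8 ≡ 65² = 4225 ≡ 115; 13^16 ≡ 115² = 13225 ≡ 73; 13^32 ≡ 73² = 5329 ≡ 123; 13^64 ≡ 123² = 15129 ≡ 59.
Since 68 = 64 + 4, 13^68 ≡ 59 · 65; multiplying out mod 137: 59·65 = 3835 ≡ 136. Thus 13^68 ≡ 136 ≡ −1 (mod 137).
The value −1 means 13 is a non-residue modulo 137, so t² ≡ 13 (mod 137) is impossible.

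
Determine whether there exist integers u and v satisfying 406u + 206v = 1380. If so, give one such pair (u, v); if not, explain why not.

u = 79, v = -149

Every value of 406u + 206v is a multiple of gcd(406, 206) = 2; since 2 ∣ 1380, solutions exist.
Dividing through by 2 reduces the equation to 203u + 103v = 690.
Dividing repeatedly: 203 = 1·103 + 100, 103 = 1·100 + 3, 100 = 33·3 + 1, 3 = 3·1 + 0.
Working back up the chain: 1 = 100 − 33·3 = 100 − 33·(103 − 1·100) = −33·103 + 34·100 = −33·103 + 34·(203 − 1·103) = 34·203 − 67·103. So 203·34 + 103·(-67) = 1.
Times 690: 203·23460 + 103·(-46230) = 690, so (23460, -46230) solves it.
The general solution is u = 23460 + 103k, v = -46230 − 203k; taking k = -227 gives the smaller pair u = 79, v = -149.
Check: 406·79 + 206·(-149) = 32074 − 30694 = 1380. ✓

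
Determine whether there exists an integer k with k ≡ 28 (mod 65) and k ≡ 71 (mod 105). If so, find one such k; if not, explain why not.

Reduce both congruences modulo 5, which divides 65 and 105: they say k ≡ 28 (mod 5) and k ≡ 71 (mod 5).
These are incompatible: 28 − 71 = -43 is not divisible by 5.
Therefore no such k exists.

No, no such integer exists.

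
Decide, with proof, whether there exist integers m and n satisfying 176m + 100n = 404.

m = 4, n = -3

gcd(176, 100) = 4, and 4 divides 404, so integer solutions exist.
Dividing through by 4 reduces the equation to 44m + 25n = 101.
Run the Euclidean algorithm on 44 and 25: 44 = 1·25 + 19, 25 = 1·19 + 6, 19 = 3·6 + 1, 6 = 6·1 + 0.
Back-substituting, 1 = 19 − 3·6 = 19 − 3·(25 − 1·19) = −3·25 + 4·19 = −3·25 + 4·(44 − 1·25) = 4·44 − 7·25; that is, 44·4 + 25·(-7) = 1.
Times 101: 44·404 + 25·(-707) = 101, so (404, -707) solves it.
The general solution is m = 404 + 25k, n = -707 − 44k; taking k = -16 gives the smaller pair m = 4, n = -3.
Indeed 176·4 + 100·(-3) = 704 − 300 = 404.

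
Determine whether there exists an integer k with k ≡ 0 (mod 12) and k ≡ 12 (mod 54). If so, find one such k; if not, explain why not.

k = 12

gcd(12, 54) = 6. A simultaneous solution exists iff 0 ≡ 12 (mod 6); here 0 mod 6 = 0 = 12 mod 6, so it does.
Step through k = 0, 0 + 12, 0 + 2·12, …: the values 0, 12 reduce mod 54 to 0, 12. The value 12 hits 12.
Indeed 12 ≡ 0 (mod 12) and 12 ≡ 12 (mod 54).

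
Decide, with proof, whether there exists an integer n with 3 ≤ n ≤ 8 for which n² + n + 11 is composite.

The values for n = 3, 4, …, 8 are 23, 31, 41, 53, 67, 83, and each of these is prime.
So no value in the range makes the expression composite.

No such integer n in that range exists.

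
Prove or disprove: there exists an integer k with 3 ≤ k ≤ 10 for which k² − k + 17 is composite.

No, no such integer k in that range exists.

The values for k = 3, 4, …, 10 are 23, 29, 37, 47, 59, 73, 89, 107, and each of these is prime.
So no value in the range makes the expression composite.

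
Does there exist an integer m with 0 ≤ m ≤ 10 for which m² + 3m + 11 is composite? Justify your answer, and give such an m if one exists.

At m = 7: 7² + 3·7 + 11 = 81 = 3·27, which is composite.

m = 7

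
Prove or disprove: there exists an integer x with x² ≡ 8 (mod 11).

No such integer exists.

Since (11 − x)² ≡ x² (mod 11), it suffices to square x = 0, 1, …, 5: the residues are 0, 1, 4, 9, 5, 3.
So the quadratic residues mod 11 are {0, 1, 3, 4, 5, 9}, and 8 is not among them.
Hence no integer x has x² ≡ 8 (mod 11).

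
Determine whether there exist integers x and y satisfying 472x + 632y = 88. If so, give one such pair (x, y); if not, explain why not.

x = 35, y = -26

Since gcd(472, 632) = 8 and 88 = 8·11, Bézout's identity guarantees a solution.
Dividing through by 8 reduces the equation to 59x + 79y = 11.
Dividing repeatedly: 79 = 1·59 + 20, 59 = 2·20 + 19, 20 = 1·19 + 1, 19 = 19·1 + 0.
Working back up the chain: 1 = 20 − 1·19 = 20 − (59 − 2·20) = −59 + 3·20 = −59 + 3·(79 − 1·59) = 3·79 − 4·59. So 59·(-4) + 79·3 = 1.
Times 11: 59·(-44) + 79·33 = 11, so (-44, 33) solves it.
The general solution is x = -44 + 79k, y = 33 − 59k; taking k = 1 gives the smaller pair x = 35, y = -26.
Check: 472·35 + 632·(-26) = 16520 − 16432 = 88. ✓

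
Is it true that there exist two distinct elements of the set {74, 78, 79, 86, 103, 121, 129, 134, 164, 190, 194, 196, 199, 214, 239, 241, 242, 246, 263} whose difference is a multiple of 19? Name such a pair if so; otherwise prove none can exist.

There is no such pair.

Two integers differ by a multiple of 19 exactly when they have the same residue mod 19. The residues are 74↦17, 78↦2, 79↦3, 86↦10, 103↦8, 121↦7, 129↦15, 134↦1, 164↦12, 190↦0, 194↦4, 196↦6, 199↦9, 214↦5, 239↦11, 241↦13, 242↦14, 246↦18, 263↦16.
These 19 residues are pairwise different, hence no difference of two elements is divisible by 19.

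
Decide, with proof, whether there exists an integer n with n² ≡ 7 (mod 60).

Reduce modulo 4, which divides 60: we would need n² ≡ 3 (mod 4).
Computing n² mod 4 for n = 0, 1, …, 2 (enough, by the symmetry n ↦ 4 − n) gives 0, 1, 0.
The set of squares mod 4 is therefore {0, 1}, which does not contain 3.
Hence no integer n has n² ≡ 7 (mod 60).

No such integer exists.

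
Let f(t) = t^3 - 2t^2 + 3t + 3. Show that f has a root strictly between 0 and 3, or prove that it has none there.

No such root exists.

Evaluate at the endpoints: f(0) = 3, f(3) = 21 — same sign (positive).
f'(t) = 3t^2 - 4t + 3 has discriminant (-4)² − 4·3·3 = -20 < 0, so f' has no real roots and is positive for every real t.
Hence f is strictly increasing on ℝ, and in particular on [0, 3]. A strictly monotone function with same-sign endpoint values stays positive on the whole interval, so f has no zero in (0, 3).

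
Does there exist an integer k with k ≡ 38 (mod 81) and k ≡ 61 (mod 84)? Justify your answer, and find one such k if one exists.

Both moduli are multiples of 3 = gcd(81, 84), so any solution would satisfy k ≡ 38 and k ≡ 61 modulo 3 simultaneously.
These are incompatible: 38 − 61 = -23 is not divisible by 3.
Therefore no such k exists.

No, no such integer exists.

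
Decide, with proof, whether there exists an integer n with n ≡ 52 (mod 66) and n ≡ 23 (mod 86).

Both moduli are multiples of 2 = gcd(66, 86), so any solution would satisfy n ≡ 52 and n ≡ 23 modulo 2 simultaneously.
But 52 mod 2 = 0 while 23 mod 2 = 1, a contradiction.
So no integer satisfies both congruences.

There is no such integer.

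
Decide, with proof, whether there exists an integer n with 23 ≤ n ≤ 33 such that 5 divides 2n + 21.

For n = 23, 24, 25, 26 the values 67, 69, 71, 73 are not multiples of 5. n = 27 works, since 2·27 + 21 = 75 = 15·5.

n = 27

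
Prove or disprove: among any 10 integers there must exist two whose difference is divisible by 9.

Yes.

There are exactly 9 possible remainders on division by 9.
With 10 integers and only 9 classes, the pigeonhole principle forces two of them, say a and b, into the same class.
Their difference a − b is then a multiple of 9.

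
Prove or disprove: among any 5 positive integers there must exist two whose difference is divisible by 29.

Consider the 5 integers 33, 34, …, 37. They lie in distinct residue classes modulo 29, since 5 ≤ 29.
The differences between them range over 1, …, 4, none of which is divisible by 29.

No; for instance {33, 34, 35, 36, 37} is a counterexample.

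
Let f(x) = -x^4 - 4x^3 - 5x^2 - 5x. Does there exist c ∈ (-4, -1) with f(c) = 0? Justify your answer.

Yes, f has a root in the interval.

f(-4) = -60 and f(-1) = 3, which have opposite signs.
f is continuous everywhere (it is a polynomial), in particular on [-4, -1].
By the Intermediate Value Theorem, f takes the value 0 somewhere in the open interval.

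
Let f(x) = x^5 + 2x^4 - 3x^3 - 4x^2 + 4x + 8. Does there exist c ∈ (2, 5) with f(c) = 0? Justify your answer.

f(2) = 40 and f(5) = 3928, both positive, so a sign-change argument is unavailable; we show f keeps this sign on the whole interval.
Substitute x = 2 + u, where 0 < u < 3 on the interval. Expanding, f(2 + u) = u^5 + 12u^4 + 53u^3 + 106u^2 + 96u + 40.
All 6 nonzero coefficients of this polynomial in u are positive; hence for u > 0 the value is a sum of positive terms (the constant 40 among them).
Therefore f(x) > 0 throughout (2, 5), and f has no zero there.

No such root exists.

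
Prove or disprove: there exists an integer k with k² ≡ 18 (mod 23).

k = 8 works: 8² = 64, and 64 − 18 = 46 = 2·23.

k = 8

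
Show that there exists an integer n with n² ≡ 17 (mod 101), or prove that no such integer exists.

Take n = 44. Then 44² = 1936 = 19·101 + 17, so 44² ≡ 17 (mod 101).

n = 44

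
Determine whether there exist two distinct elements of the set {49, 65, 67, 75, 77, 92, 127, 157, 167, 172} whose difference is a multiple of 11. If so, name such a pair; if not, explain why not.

Two integers differ by a multiple of 11 exactly when they have the same residue mod 11. The residues are 49↦5, 65↦10, 67↦1, 75↦9, 77↦0, 92↦4, 127↦6, 157↦3, 167↦2, 172↦7.
All 10 residues are distinct, so no two elements differ by a multiple of 11.

No, no such pair exists.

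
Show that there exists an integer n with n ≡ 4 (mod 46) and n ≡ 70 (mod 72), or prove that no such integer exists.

Here gcd(46, 72) = 2, and both 4 and 70 leave remainder 0 mod 2, so the system is consistent.
The integers ≡ 4 (mod 46) are 4, 50, 96, 142, …; their remainders mod 72 are 4, 50, 24, 70, so n = 142 is the first that is ≡ 70 (mod 72).
Indeed 142 ≡ 4 (mod 46) and 142 ≡ 70 (mod 72).

n = 142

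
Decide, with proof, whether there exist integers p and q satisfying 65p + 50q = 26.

gcd(65, 50) = 5, so every integer of the form 65p + 50q is a multiple of 5.
But 26 is not a multiple of 5 (it leaves remainder 1).
Hence no integers p, q satisfy the equation.

There are no such integers.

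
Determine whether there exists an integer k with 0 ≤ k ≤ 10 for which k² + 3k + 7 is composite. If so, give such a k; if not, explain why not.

At k = 9: 9² + 3·9 + 7 = 115 = 5·23, which is composite.

k = 9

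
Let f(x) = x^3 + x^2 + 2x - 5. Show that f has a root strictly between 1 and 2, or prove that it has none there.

f(1) = -1 and f(2) = 11, which have opposite signs.
f is continuous everywhere (it is a polynomial), in particular on [1, 2].
By the Intermediate Value Theorem, f takes the value 0 somewhere in the open interval.

Such a root exists.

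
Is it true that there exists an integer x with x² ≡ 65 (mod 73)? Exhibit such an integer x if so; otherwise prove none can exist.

x = 24

x = 24 works: 24² = 576, and 576 − 65 = 511 = 7·73.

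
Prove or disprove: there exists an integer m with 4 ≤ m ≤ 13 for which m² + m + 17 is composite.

The values for m = 4, 5, …, 13 are 37, 47, 59, 73, 89, 107, 127, 149, 173, 199, and each of these is prime.
So no value in the range makes the expression composite.

No such integer m in that range exists.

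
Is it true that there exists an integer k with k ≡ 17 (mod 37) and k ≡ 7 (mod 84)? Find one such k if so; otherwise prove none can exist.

k = 91

The moduli 37 and 84 are coprime, so by the Chinese Remainder Theorem a unique solution modulo 3108 exists.
Any solution of the first congruence is k = 17 + 37t; substituting into the second, 37t ≡ 7 − 17 ≡ 74 (mod 84).
To invert 37 modulo 84: 84 = 2·37 + 10, 37 = 3·10 + 7, 10 = 1·7 + 3, 7 = 2·3 + 1, 3 = 3·1 + 0, and unwinding, 1 = 7 − 2·3 = 7 − 2·(10 − 1·7) = −2·10 + 3·7 = −2·10 + 3·(37 − 3·10) = 3·37 − 11·10 = 3·37 − 11·(84 − 2·37) = −11·84 + 25·37. Thus 37⁻¹ ≡ 25 (mod 84).
Therefore t ≡ 25·74 = 1850 ≡ 2 (mod 84).
Taking t = 2 gives k = 17 + 37·2 = 91.
Check: 91 mod 37 = 17, 91 mod 84 = 7. ✓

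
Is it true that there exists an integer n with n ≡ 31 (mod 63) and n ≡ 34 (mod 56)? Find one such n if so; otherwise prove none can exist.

Both moduli are multiples of 7 = gcd(63, 56), so any solution would satisfy n ≡ 31 and n ≡ 34 modulo 7 simultaneously.
However 31 ≡ 3 and 34 ≡ 6 (mod 7), and 3 ≠ 6.
Therefore no such n exists.

No, no such integer exists.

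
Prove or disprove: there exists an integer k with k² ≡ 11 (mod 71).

No such integer exists.

Apply Euler's criterion with the prime 71: 11 is a quadratic residue iff 11^35 ≡ 1 (mod 71), and a non-residue iff it is ≡ −1.
Repeated squaring mod 71: 11^2 = 121 ≡ 50; 11^4 ≡ 50² = 2500 ≡ 15; 11^8 ≡ 15² = 225 ≡ 12; 11^16 ≡ 12² = 144 ≡ 2; 11^32 ≡ 2² = 4 ≡ 4.
Since 35 = 32 + 2 + 1, 11^35 ≡ 4 · 50 · 11; multiplying out mod 71: 4·50 = 200 ≡ 58, then 58·11 = 638 ≡ 70. Thus 11^35 ≡ 70 ≡ −1 (mod 71).
The value −1 means 11 is a non-residue modulo 71, so k² ≡ 11 (mod 71) is impossible.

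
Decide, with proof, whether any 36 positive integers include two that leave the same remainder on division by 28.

There are exactly 28 possible remainders on division by 28.
With 36 integers and only 28 classes, the pigeonhole principle forces two of them, say a and b, into the same class.
So a and b have equal remainders mod 28, which is exactly what was to be shown.

True.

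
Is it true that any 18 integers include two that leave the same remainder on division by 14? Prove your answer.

Yes.

Each integer lies in one of the 14 residue classes modulo 14.
Placing 18 integers into 14 classes, some class receives at least two — say a and b.
That is, a and b leave the same remainder on division by 14, as claimed.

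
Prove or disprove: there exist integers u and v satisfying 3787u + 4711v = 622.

Both 3787 and 4711 are divisible by gcd(3787, 4711) = 7, hence so is any combination 3787u + 4711v.
But 622 is not a multiple of 7 (it leaves remainder 6).
So the equation is unsolvable over ℤ.

No such integers exist.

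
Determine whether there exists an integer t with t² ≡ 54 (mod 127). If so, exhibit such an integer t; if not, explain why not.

No, no such integer exists.

127 is prime, so by Euler's criterion 54 is a square mod 127 iff 54^((127−1)/2) = 54^63 ≡ 1 (mod 127).
Repeated squaring mod 127: 54^2 = 2916 ≡ 122; 54^4 ≡ 122² = 14884 ≡ 25; 54^8 ≡ 25² = 625 ≡ 117; 54^16 ≡ 117² = 13689 ≡ 100; 54^32 ≡ 100² = 10000 ≡ 94.
Since 63 = 32 + 16 + 8 + 4 + 2 + 1, 54^63 ≡ 94 · 100 · 117 · 25 · 122 · 54; multiplying out mod 127: 94·100 = 9400 ≡ 2, then 2·117 = 234 ≡ 107, then 107·25 = 2675 ≡ 8, then 8·122 = 976 ≡ 87, then 87·54 = 4698 ≡ 126. Thus 54^63 ≡ 126 ≡ −1 (mod 127).
By Euler's criterion 54 is a quadratic non-residue mod 127: no t satisfies t² ≡ 54 (mod 127).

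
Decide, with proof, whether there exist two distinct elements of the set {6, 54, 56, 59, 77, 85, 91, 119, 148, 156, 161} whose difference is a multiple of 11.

There is no such pair.

Two integers differ by a multiple of 11 exactly when they have the same residue mod 11. The residues are 6↦6, 54↦10, 56↦1, 59↦4, 77↦0, 85↦8, 91↦3, 119↦9, 148↦5, 156↦2, 161↦7.
No residue repeats among the 11 elements, so no pair has difference ≡ 0 (mod 11).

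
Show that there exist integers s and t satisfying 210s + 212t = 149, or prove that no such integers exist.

No such integers exist.

Any value of 210s + 212t is a multiple of gcd(210, 212) = 2.
But 149 is not a multiple of 2 (it leaves remainder 1).
So the equation is unsolvable over ℤ.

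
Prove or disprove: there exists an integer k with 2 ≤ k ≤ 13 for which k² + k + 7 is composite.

k = 13

At k = 13: 13² + 13 + 7 = 189 = 3·63, which is composite.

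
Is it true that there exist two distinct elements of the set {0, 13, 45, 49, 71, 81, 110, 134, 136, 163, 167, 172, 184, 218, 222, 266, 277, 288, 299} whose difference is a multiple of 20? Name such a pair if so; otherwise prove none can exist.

No such pair exists.

Two integers differ by a multiple of 20 exactly when they have the same residue mod 20. The residues are 0↦0, 13↦13, 45↦5, 49↦9, 71↦11, 81↦1, 110↦10, 134↦14, 136↦16, 163↦3, 167↦7, 172↦12, 184↦4, 218↦18, 222↦2, 266↦6, 277↦17, 288↦8, 299↦19.
No residue repeats among the 19 elements, so no pair has difference ≡ 0 (mod 20).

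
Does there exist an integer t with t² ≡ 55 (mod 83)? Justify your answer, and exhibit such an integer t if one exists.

83 is prime, so by Euler's criterion 55 is a square mod 83 iff 55^((83−1)/2) = 55^41 ≡ 1 (mod 83).
Repeated squaring mod 83: 55^2 = 3025 ≡ 37; 55^4 ≡ 37² = 1369 ≡ 41; 55^8 ≡ 41² = 1681 ≡ 21; 55^16 ≡ 21² = 441 ≡ 26; 55^32 ≡ 26² = 676 ≡ 12.
Since 41 = 32 + 8 + 1, 55^41 ≡ 12 · 21 · 55; multiplying out mod 83: 12·21 = 252 ≡ 3, then 3·55 = 165 ≡ 82. Thus 55^41 ≡ 82 ≡ −1 (mod 83).
The value −1 means 55 is a non-residue modulo 83, so t² ≡ 55 (mod 83) is impossible.

No, no such integer exists.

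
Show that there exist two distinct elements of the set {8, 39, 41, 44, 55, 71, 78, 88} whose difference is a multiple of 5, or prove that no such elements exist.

8 and 78 are such a pair.

8 mod 5 = 3 and 78 mod 5 = 3, so 78 − 8 = 70 = 14·5.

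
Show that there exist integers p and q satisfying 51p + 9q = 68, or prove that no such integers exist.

There are no such integers.

Any value of 51p + 9q is a multiple of gcd(51, 9) = 3.
But 68 is not a multiple of 3 (it leaves remainder 2).
Therefore 51p + 9q = 68 has no solution in integers.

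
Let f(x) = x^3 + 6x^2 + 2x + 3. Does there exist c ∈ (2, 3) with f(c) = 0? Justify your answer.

The endpoint values f(2) = 39 and f(3) = 90 are both positive. Claim: f(x) > 0 for every x in (2, 3).
Substitute x = 2 + u, where 0 < u < 1 on the interval. Expanding, f(2 + u) = u^3 + 12u^2 + 38u + 39.
All 4 nonzero coefficients of this polynomial in u are positive; hence for u > 0 the value is a sum of positive terms (the constant 39 among them).
Therefore f(x) > 0 throughout (2, 3), and f has no zero there.

f has no root in that interval.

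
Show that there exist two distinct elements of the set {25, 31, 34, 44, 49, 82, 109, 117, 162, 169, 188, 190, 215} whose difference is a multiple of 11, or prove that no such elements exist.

25 and 190 are such a pair.

25 mod 11 = 3 and 190 mod 11 = 3, so 190 − 25 = 165 = 15·11.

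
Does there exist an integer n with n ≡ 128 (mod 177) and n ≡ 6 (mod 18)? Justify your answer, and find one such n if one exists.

gcd(177, 18) = 3. If n ≡ 128 (mod 177) and n ≡ 6 (mod 18), then n ≡ 128 (mod 3) and n ≡ 6 (mod 3).
These are incompatible: 128 − 6 = 122 is not divisible by 3.
Therefore no such n exists.

No such integer exists.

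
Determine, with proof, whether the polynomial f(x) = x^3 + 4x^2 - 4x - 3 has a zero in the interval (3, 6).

The endpoint values f(3) = 48 and f(6) = 333 are both positive. Claim: f(x) > 0 for every x in (3, 6).
Shift to the endpoint 3: with x = 3 + u (0 < u < 3), one computes f(3 + u) = u^3 + 13u^2 + 47u + 48.
All 4 nonzero coefficients of this polynomial in u are positive; hence for u > 0 the value is a sum of positive terms (the constant 48 among them).
So f is strictly positive on (3, 6); no root exists in the interval.

No such root exists.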